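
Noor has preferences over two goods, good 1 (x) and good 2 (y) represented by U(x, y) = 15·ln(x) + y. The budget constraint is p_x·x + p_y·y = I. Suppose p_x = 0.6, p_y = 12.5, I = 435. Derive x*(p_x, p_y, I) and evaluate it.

So x*(p_x,p_y) = 15·p_y/p_x, independent of income; and y* = (I − 15·p_y)/p_y.
At the given prices: x* = 15·12.5/0.6 = 312.5.

x* = 312.5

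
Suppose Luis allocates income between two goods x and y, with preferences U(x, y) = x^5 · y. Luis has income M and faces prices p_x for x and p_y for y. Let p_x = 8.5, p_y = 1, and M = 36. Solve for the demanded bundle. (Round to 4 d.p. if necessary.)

Demand: x*(p_x,p_y,M) = 5/6·M/p_x and y* = 1/6·M/p_y.
At p_x=8.5, p_y=1, M=36: x* = 5/6·36/8.5 = 3.5294, y* = 6.

x* = 3.5294, y* = 6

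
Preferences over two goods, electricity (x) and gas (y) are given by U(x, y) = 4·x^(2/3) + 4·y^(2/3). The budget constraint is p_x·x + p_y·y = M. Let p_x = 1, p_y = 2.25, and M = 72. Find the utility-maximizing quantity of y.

From the CES first-order condition, (y/x)^(1/3) = p_x/p_y.
Hence y/x = (p_x/p_y)^(1/(1/3)), i.e. raised to the 3 power.
Substitute y = (y/x)·x into the budget: x* = M/(p_x + p_y·(y/x)).
Numerically y/x = 0.087791, so x* = 72/(1 + 2.25·0.087791) = 60.1237 and y* = 0.087791·60.1237 = 5.2784.

y* = 5.2784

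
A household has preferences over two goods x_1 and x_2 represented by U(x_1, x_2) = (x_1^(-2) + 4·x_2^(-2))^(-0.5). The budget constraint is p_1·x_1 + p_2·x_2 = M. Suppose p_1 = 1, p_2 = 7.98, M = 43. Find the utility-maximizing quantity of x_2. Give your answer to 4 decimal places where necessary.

From the CES first-order condition, (1/4)·(x_2/x_1)^(3) = p_1/p_2.
Hence x_2/x_1 = (4·p_1/p_2)^(1/(3)), i.e. raised to the 1/3 power.
Substitute x_2 = (x_2/x_1)·x_1 into the budget: x_1* = M/(p_1 + p_2·(x_2/x_1)).
Numerically x_2/x_1 = 0.794363, so x_1* = 43/(1 + 7.98·0.794363) = 5.8591 and x_2* = 0.794363·5.8591 = 4.6542.

x_2* = 4.6542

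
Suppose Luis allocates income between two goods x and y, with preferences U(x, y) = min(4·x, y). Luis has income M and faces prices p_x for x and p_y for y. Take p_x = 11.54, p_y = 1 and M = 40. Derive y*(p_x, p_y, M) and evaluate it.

With perfect complements, no substitution: consume in ratio x:y = 1:4.
Budget: p_x·x + p_y·4·x = M, so (p_x + 4·p_y)·x = M.
Demand: x*(p_x,p_y,M) = M/(p_x + 4·p_y), y* = 4·M/(p_x + 4·p_y).
Here 11.54 + 4·1 = 15.54, giving y* = 10.296.

y* = 10.296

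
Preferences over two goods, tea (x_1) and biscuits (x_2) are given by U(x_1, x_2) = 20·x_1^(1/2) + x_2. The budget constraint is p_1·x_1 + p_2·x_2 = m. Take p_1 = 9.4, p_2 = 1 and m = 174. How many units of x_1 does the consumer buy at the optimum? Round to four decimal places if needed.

x_1* = 1.1317

Thus x_1* = (10·p_2/p_1)² — independent of m — with the rest of income spent on x_2.
Plugging in: x_1* = (10·1/9.4)² = 1.1317.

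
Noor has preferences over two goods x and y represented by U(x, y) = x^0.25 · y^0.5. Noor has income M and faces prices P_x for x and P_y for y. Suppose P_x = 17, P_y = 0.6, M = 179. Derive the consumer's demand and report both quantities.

MU_x/MU_y = (0.25·y)/(0.5·x); tangency sets this equal to P_x/P_y.
So 0.25·P_y·y = 0.5·P_x·x; combined with the budget, a share 1/3 of income goes to x.
Demand: x*(P_x,P_y,M) = 1/3·M/P_x and y* = 2/3·M/P_y.
At P_x=17, P_y=0.6, M=179: x* = 1/3·179/17 = 3.5098, y* = 198.8889.

x* = 3.5098, y* = 198.8889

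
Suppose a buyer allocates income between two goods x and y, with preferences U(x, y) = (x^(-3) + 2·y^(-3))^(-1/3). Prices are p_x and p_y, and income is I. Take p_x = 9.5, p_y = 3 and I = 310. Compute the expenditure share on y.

share on y = 0.3338

MRS = MU_x/MU_y = (1/2)·(y/x)^(4). Set equal to p_x/p_y.
Solve for the ratio: y/x = [2·p_x/p_y]^(0.25).
Substitute y = (y/x)·x into the budget: x* = I/(p_x + p_y·(y/x)).
Numerically y/x = 1.586383, so x* = 310/(9.5 + 3·1.586383) = 21.7404 and y* = 1.586383·21.7404 = 34.4886.
Expenditure on y: 3·34.4886 = 103.4659; share = 0.3338.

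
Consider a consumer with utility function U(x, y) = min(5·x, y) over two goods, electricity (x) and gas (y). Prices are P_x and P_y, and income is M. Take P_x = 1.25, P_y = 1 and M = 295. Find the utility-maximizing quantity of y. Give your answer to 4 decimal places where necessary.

Leontief preferences: the optimum is at the kink where x/1 = y/5, i.e. y = 5·x.
Budget: P_x·x + P_y·5·x = M, so (P_x + 5·P_y)·x = M.
Demand: x*(P_x,P_y,M) = M/(P_x + 5·P_y), y* = 5·M/(P_x + 5·P_y).
Here 1.25 + 5·1 = 6.25, giving y* = 236.

y* = 236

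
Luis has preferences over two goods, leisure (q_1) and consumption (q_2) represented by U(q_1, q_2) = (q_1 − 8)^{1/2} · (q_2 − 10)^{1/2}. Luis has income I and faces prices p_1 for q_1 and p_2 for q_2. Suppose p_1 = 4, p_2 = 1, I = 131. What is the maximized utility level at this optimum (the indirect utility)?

Discretionary income = 131 − 8·4 − 10·1 = 89; q_1* = 8 + 0.5·89/4 = 19.125; q_2* = 10 + 0.5·89/1 = 54.5.
Utility at the optimum: U(19.125, 54.5) = 22.25.

V = 22.25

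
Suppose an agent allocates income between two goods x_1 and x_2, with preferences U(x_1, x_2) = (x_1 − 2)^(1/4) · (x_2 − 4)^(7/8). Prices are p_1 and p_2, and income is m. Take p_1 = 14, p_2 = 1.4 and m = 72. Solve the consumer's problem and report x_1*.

MRS = (2/7)·(x_2−4)/(x_1−2). Tangency with p_1/p_2 gives x_2−4 = (7/2)·(p_1/p_2)·(x_1−2).
After buying the subsistence bundle (2, 4), a share 2/9 of the remaining income goes to x_1: x_1* = 2 + 2/9·(m − 2p_1 − 4p_2)/p_1.
Discretionary income = 72 − 2·14 − 4·1.4 = 38.4; x_1* = 2 + 2/9·38.4/14 = 2.6095.

x_1* = 2.6095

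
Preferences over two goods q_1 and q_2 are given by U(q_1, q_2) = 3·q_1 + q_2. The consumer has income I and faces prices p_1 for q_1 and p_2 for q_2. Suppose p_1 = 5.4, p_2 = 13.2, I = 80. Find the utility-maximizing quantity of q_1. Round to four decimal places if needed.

q_1* = 14.8148

Perfect substitutes: compare marginal utility per dollar. 3/p_1 vs 1/p_2 → 0.5556 vs 0.0758.
q_1 gives more utility per dollar, so spend all income on q_1: q_1* = I/p_1, q_2* = 0.
Numerically: q_1* = 14.8148, q_2* = 0.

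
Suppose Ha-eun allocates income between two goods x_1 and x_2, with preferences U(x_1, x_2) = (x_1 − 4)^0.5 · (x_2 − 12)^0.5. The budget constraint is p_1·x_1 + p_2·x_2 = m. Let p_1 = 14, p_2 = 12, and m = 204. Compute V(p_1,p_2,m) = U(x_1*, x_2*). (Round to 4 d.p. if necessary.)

V = 0.1543

Discretionary income = 204 − 4·14 − 12·12 = 4; x_1* = 4 + 0.5·4/14 = 4.1429; x_2* = 12 + 0.5·4/12 = 12.1667.
Utility at the optimum: U(4.1429, 12.1667) = 0.1543.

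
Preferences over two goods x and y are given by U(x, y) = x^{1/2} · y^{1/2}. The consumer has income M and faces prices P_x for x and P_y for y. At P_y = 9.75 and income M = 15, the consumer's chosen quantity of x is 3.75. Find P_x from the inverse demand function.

The MRS is y/x. Set MRS = P_x/P_y.
Rearranging, P_y·y = P_x·x. Substituting into the budget gives P_x·x·(1 + 1) = M.
Demand: x*(P_x,P_y,M) = 0.5·M/P_x and y* = 0.5·M/P_y.
Set x* = 3.75 in the demand function and solve for P_x: P_x = 2.

P_x = 2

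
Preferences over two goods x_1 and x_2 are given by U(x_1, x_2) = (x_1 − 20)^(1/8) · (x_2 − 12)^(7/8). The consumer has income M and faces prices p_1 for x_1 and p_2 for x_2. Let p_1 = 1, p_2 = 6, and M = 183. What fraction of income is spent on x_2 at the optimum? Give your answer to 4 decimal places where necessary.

share on x_2 = 0.8286

This is Cobb-Douglas in (x_1−20, x_2−12): tangency gives 0.125·p_2·(x_2−12) = 0.875·p_1·(x_1−20).
Substituting into the budget: x_1* = 20 + 0.125·(M − 20·p_1 − 12·p_2)/p_1, and x_2* = 12 + 0.875·(…)/p_2.
Discretionary income = 183 − 20·1 − 12·6 = 91; x_1* = 20 + 0.125·91/1 = 31.375; x_2* = 12 + 0.875·91/6 = 25.2708.
Expenditure on x_2: 6·25.2708 = 151.625; share = 0.8286.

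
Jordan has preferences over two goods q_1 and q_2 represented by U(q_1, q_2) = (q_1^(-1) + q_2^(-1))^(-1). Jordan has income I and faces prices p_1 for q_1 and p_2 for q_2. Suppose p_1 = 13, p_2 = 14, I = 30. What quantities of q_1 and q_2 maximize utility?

q_1* = 1.1325, q_2* = 1.0913

MRS = MU_q_1/MU_q_2 = (q_2/q_1)^(2). Set equal to p_1/p_2.
Hence q_2/q_1 = (p_1/p_2)^(1/(2)), i.e. raised to the 0.5 power.
With the ratio pinned down, the budget gives q_1* = I/(p_1 + p_2·(q_2/q_1)) and q_2* = (q_2/q_1)·q_1*.
Numerically q_2/q_1 = 0.963624, so q_1* = 30/(13 + 14·0.963624) = 1.1325 and q_2* = 0.963624·1.1325 = 1.0913.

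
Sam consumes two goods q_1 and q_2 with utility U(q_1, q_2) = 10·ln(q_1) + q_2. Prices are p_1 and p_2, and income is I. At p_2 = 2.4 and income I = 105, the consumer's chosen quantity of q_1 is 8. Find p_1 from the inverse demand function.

Set MRS = p_1/p_2: (10/q_1)/1 = p_1/p_2.
So q_1*(p_1,p_2) = 10·p_2/p_1, independent of income; and q_2* = (I − 10·p_2)/p_2.
Set q_1* = 8 in the demand function and solve for p_1: p_1 = 3.

p_1 = 3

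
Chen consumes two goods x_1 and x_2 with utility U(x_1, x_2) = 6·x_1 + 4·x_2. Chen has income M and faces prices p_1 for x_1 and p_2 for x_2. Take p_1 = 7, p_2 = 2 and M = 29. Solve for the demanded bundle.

Perfect substitutes: compare marginal utility per dollar. 6/p_1 vs 4/p_2 → 0.8571 vs 2.
x_2 gives more utility per dollar, so spend all income on x_2: x_2* = M/p_2, x_1* = 0.
Numerically: x_1* = 0, x_2* = 14.5.

x_1* = 0, x_2* = 14.5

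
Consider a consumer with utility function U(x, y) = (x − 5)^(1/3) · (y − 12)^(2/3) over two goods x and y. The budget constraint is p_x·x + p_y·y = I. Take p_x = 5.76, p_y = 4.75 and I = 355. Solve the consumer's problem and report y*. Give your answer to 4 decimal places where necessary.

y* = 49.7825

MRS = (1/2)·(y−12)/(x−5). Tangency with p_x/p_y gives y−12 = 2·(p_x/p_y)·(x−5).
Substituting into the budget: x* = 5 + 1/3·(I − 5·p_x − 12·p_y)/p_x, and y* = 12 + 2/3·(…)/p_y.
Discretionary income = 355 − 5·5.76 − 12·4.75 = 269.2; y* = 12 + 2/3·269.2/4.75 = 49.7825.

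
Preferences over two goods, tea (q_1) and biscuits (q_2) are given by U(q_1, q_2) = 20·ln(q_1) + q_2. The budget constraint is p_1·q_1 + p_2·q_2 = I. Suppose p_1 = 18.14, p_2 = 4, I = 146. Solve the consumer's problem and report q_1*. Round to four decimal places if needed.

MU_q_1 = 20/q_1, MU_q_2 = 1. Tangency: 20/q_1 = p_1/p_2.
So q_1*(p_1,p_2) = 20·p_2/p_1, independent of income; and q_2* = (I − 20·p_2)/p_2.
At the given prices: q_1* = 20·4/18.14 = 4.4101.

q_1* = 4.4101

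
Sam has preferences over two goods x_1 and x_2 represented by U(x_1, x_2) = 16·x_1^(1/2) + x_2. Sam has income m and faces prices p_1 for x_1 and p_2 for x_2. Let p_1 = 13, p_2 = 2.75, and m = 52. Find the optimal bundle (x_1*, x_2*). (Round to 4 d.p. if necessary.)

x_1* = 2.8639, x_2* = 5.3706

Thus x_1* = (8·p_2/p_1)² — independent of m — with the rest of income spent on x_2.
Plugging in: x_1* = (8·2.75/13)² = 2.8639, x_2* = 5.3706.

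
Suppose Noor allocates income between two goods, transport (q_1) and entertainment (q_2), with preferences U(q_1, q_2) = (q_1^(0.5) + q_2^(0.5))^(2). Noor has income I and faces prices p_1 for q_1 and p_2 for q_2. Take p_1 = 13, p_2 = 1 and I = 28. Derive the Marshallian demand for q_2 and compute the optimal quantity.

q_2* = 26

Substitute q_2 = (q_2/q_1)·q_1 into the budget: q_1* = I/(p_1 + p_2·(q_2/q_1)).
Numerically q_2/q_1 = 169, so q_1* = 28/(13 + 1·169) = 0.1538 and q_2* = 169·0.1538 = 26.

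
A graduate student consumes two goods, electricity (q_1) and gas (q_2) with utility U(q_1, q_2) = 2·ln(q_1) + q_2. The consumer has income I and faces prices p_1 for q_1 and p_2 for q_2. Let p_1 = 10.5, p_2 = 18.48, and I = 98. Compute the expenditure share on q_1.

share on q_1 = 0.3771

MU_q_1 = 2/q_1, MU_q_2 = 1. Tangency: 2/q_1 = p_1/p_2.
So q_1*(p_1,p_2) = 2·p_2/p_1, independent of income; and q_2* = (I − 2·p_2)/p_2.
At the given prices: q_1* = 2·18.48/10.5 = 3.52, and q_2* = 3.303.
Expenditure on q_1: 10.5·3.52 = 36.96; share = 0.3771.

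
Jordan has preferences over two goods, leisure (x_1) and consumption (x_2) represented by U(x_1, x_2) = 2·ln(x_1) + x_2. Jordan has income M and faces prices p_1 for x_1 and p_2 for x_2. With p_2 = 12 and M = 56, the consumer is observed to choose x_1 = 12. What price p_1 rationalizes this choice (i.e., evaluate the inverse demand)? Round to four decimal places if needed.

p_1 = 2

Set MRS = p_1/p_2: (2/x_1)/1 = p_1/p_2.
So x_1*(p_1,p_2) = 2·p_2/p_1, independent of income; and x_2* = (M − 2·p_2)/p_2.
Set x_1* = 12 in the demand function and solve for p_1: p_1 = 2.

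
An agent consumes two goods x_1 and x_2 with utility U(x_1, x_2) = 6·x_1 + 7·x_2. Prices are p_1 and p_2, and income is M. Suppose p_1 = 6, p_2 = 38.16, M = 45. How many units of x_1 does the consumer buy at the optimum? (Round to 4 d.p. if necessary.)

x_1 gives more utility per dollar, so spend all income on x_1: x_1* = M/p_1, x_2* = 0.
Numerically: x_1* = 7.5, x_2* = 0.

x_1* = 7.5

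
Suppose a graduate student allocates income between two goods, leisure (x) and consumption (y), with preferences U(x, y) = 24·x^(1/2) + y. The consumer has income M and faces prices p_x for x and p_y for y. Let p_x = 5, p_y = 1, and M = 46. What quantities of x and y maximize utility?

Set MRS = p_x/p_y: 12·x^(−1/2) = p_x/p_y.
Solve: √x = 12·p_y/p_x, so x*(p_x,p_y) = (12·p_y/p_x)², and y* = (M − p_x·x*)/p_y.
Plugging in: x* = (12·1/5)² = 5.76, y* = 17.2.

x* = 5.76, y* = 17.2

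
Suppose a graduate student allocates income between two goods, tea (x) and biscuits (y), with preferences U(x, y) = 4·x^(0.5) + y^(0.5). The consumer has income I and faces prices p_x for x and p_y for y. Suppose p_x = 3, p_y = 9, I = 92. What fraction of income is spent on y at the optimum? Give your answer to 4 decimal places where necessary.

share on y = 0.0204

MU_x ∝ 4·x^(-0.5), MU_y ∝ y^(-0.5), so MRS = 4·(y/x)^(0.5) = p_x/p_y.
Solve for the ratio: y/x = [(1/4)·p_x/p_y]^(2).
Substitute y = (y/x)·x into the budget: x* = I/(p_x + p_y·(y/x)).
Numerically y/x = 0.006944, so x* = 92/(3 + 9·0.006944) = 30.0408 and y* = 0.006944·30.0408 = 0.2086.
Expenditure on y: 9·0.2086 = 1.8776; share = 0.0204.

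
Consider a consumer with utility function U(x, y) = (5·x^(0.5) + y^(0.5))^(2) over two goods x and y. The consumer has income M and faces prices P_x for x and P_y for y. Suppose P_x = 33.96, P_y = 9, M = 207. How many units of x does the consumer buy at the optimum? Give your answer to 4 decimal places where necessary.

x* = 5.2961

With the ratio pinned down, the budget gives x* = M/(P_x + P_y·(y/x)) and y* = (y/x)·x*.
Numerically y/x = 0.569522, so x* = 207/(33.96 + 9·0.569522) = 5.2961.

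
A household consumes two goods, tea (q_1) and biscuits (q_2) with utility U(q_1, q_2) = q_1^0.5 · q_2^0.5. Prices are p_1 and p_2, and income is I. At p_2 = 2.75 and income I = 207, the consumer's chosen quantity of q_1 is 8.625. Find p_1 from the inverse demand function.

p_1 = 12

Tangency: MRS = q_2/q_1 = p_1/p_2.
So 0.5·p_2·q_2 = 0.5·p_1·q_1; combined with the budget, a share 0.5 of income goes to q_1.
Demand: q_1*(p_1,p_2,I) = 0.5·I/p_1 and q_2* = 0.5·I/p_2.
Set q_1* = 8.625 in the demand function and solve for p_1: p_1 = 12.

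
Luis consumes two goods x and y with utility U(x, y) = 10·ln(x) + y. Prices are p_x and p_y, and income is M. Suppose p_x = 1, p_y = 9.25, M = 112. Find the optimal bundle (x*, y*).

x* = 92.5, y* = 2.1081

MU_x = 10/x, MU_y = 1. Tangency: 10/x = p_x/p_y.
So x*(p_x,p_y) = 10·p_y/p_x, independent of income; and y* = (M − 10·p_y)/p_y.
At the given prices: x* = 10·9.25/1 = 92.5, and y* = 2.1081.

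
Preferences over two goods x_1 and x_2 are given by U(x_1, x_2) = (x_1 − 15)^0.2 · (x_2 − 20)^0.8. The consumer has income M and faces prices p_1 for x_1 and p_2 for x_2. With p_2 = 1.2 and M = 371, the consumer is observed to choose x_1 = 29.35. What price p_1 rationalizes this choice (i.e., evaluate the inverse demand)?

p_1 = 4

This is Cobb-Douglas in (x_1−15, x_2−20): tangency gives 0.2·p_2·(x_2−20) = 0.8·p_1·(x_1−15).
After buying the subsistence bundle (15, 20), a share 0.2 of the remaining income goes to x_1: x_1* = 15 + 0.2·(M − 15p_1 − 20p_2)/p_1.
Set x_1* = 29.35 in the demand function and solve for p_1: p_1 = 4.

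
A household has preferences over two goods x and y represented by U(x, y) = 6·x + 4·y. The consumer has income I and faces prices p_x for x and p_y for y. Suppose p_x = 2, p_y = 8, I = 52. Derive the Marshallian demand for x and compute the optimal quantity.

Linear utility — the consumer picks whichever good has higher MU/price: 6/2 = 3 vs 4/8 = 0.5.
x gives more utility per dollar, so spend all income on x: x* = I/p_x, y* = 0.
Numerically: x* = 26, y* = 0.

x* = 26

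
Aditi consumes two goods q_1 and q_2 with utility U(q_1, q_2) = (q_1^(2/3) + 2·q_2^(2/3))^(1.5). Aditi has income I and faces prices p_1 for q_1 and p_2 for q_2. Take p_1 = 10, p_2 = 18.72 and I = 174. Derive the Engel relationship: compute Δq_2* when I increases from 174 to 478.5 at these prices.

Δq_2* = 11.3112

MRS = MU_q_1/MU_q_2 = (1/2)·(q_2/q_1)^(1/3). Set equal to p_1/p_2.
Solve for the ratio: q_2/q_1 = [2·p_1/p_2]^(3).
With the ratio pinned down, the budget gives q_1* = I/(p_1 + p_2·(q_2/q_1)) and q_2* = (q_2/q_1)·q_1*.
Numerically q_2/q_1 = 1.219474, so q_1* = 174/(10 + 18.72·1.219474) = 5.3003 and q_2* = 1.219474·5.3003 = 6.4635.
At I' = 478.5: q_2* = 17.7747. Change: 17.7747 − 6.4635 = 11.3112.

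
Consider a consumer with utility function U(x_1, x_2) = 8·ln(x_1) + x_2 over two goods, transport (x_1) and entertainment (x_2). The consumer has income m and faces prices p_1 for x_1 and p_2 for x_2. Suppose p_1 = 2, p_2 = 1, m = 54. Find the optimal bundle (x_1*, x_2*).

So x_1*(p_1,p_2) = 8·p_2/p_1, independent of income; and x_2* = (m − 8·p_2)/p_2.
At the given prices: x_1* = 8·1/2 = 4, and x_2* = 46.

x_1* = 4, x_2* = 46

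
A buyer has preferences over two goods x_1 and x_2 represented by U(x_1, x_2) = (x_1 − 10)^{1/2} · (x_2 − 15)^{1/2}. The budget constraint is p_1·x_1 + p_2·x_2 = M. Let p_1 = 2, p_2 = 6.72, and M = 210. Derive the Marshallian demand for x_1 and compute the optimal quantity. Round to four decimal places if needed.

x_1* = 32.3

Let x_1' = x_1−10, x_2' = x_2−15. MRS = x_2'/x_1' = p_1/p_2.
After buying the subsistence bundle (10, 15), a share 0.5 of the remaining income goes to x_1: x_1* = 10 + 0.5·(M − 10p_1 − 15p_2)/p_1.
Discretionary income = 210 − 10·2 − 15·6.72 = 89.2; x_1* = 10 + 0.5·89.2/2 = 32.3.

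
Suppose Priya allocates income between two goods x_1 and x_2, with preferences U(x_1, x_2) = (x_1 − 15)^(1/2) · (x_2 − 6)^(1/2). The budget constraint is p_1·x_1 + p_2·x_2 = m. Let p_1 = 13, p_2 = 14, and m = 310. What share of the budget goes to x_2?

share on x_2 = 0.321

This is Cobb-Douglas in (x_1−15, x_2−6): tangency gives 0.5·p_2·(x_2−6) = 0.5·p_1·(x_1−15).
Substituting into the budget: x_1* = 15 + 0.5·(m − 15·p_1 − 6·p_2)/p_1, and x_2* = 6 + 0.5·(…)/p_2.
Discretionary income = 310 − 15·13 − 6·14 = 31; x_1* = 15 + 0.5·31/13 = 16.1923; x_2* = 6 + 0.5·31/14 = 7.1071.
Expenditure on x_2: 14·7.1071 = 99.5; share = 0.321.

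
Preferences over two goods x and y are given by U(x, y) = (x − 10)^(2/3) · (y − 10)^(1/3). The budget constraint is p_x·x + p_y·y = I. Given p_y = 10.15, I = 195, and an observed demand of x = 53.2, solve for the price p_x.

Let x' = x−10, y' = y−10. MRS = 2·y'/x' = p_x/p_y.
After buying the subsistence bundle (10, 10), a share 2/3 of the remaining income goes to x: x* = 10 + 2/3·(I − 10p_x − 10p_y)/p_x.
Set x* = 53.2 in the demand function and solve for p_x: p_x = 1.25.

p_x = 1.25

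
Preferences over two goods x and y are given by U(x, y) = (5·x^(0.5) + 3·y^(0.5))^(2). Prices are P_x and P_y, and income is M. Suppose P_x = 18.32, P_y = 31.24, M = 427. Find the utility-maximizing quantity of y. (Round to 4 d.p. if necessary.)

y* = 2.3826

From the CES first-order condition, (5/3)·(y/x)^(0.5) = P_x/P_y.
Solve for the ratio: y/x = [(3/5)·P_x/P_y]^(2).
With the ratio pinned down, the budget gives x* = M/(P_x + P_y·(y/x)) and y* = (y/x)·x*.
Numerically y/x = 0.123803, so x* = 427/(18.32 + 31.24·0.123803) = 19.245 and y* = 0.123803·19.245 = 2.3826.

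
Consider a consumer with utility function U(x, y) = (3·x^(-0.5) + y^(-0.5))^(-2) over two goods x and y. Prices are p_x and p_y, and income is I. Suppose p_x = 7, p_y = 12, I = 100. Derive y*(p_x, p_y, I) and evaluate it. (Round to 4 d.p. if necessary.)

y* = 3.0436

MU_x ∝ 3·x^(-1.5), MU_y ∝ y^(-1.5), so MRS = 3·(y/x)^(1.5) = p_x/p_y.
Hence y/x = ((1/3)·p_x/p_y)^(1/(1.5)), i.e. raised to the 2/3 power.
Substitute y = (y/x)·x into the budget: x* = I/(p_x + p_y·(y/x)).
Numerically y/x = 0.335632, so x* = 100/(7 + 12·0.335632) = 9.0682 and y* = 0.335632·9.0682 = 3.0436.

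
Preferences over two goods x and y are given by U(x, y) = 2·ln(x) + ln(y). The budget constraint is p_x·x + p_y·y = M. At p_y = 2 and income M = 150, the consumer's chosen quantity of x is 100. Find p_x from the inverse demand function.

The MRS is 2·y/x. Set MRS = p_x/p_y.
So 2·p_y·y = p_x·x; combined with the budget, a share 2/3 of income goes to x.
Demand: x*(p_x,p_y,M) = 2/3·M/p_x and y* = 1/3·M/p_y.
Set x* = 100 in the demand function and solve for p_x: p_x = 1.

p_x = 1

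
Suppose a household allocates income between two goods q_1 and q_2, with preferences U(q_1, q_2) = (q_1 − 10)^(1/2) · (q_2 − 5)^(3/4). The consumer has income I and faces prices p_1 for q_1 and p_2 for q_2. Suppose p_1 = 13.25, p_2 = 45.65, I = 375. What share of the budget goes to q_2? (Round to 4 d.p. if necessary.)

MRS = (2/3)·(q_2−5)/(q_1−10). Tangency with p_1/p_2 gives q_2−5 = (3/2)·(p_1/p_2)·(q_1−10).
Substituting into the budget: q_1* = 10 + 0.4·(I − 10·p_1 − 5·p_2)/p_1, and q_2* = 5 + 0.6·(…)/p_2.
Discretionary income = 375 − 10·13.25 − 5·45.65 = 14.25; q_1* = 10 + 0.4·14.25/13.25 = 10.4302; q_2* = 5 + 0.6·14.25/45.65 = 5.1873.
Expenditure on q_2: 45.65·5.1873 = 236.8; share = 0.6315.

share on q_2 = 0.6315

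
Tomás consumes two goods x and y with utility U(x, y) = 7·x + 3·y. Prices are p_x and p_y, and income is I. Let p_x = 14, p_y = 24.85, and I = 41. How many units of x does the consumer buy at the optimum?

x* = 2.9286

Perfect substitutes: compare marginal utility per dollar. 7/p_x vs 3/p_y → 0.5 vs 0.1207.
x gives more utility per dollar, so spend all income on x: x* = I/p_x, y* = 0.
Numerically: x* = 2.9286, y* = 0.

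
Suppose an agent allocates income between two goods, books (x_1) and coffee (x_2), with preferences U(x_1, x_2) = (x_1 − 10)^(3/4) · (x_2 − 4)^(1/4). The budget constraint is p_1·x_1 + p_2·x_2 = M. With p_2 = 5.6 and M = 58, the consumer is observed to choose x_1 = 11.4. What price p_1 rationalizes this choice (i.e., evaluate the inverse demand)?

p_1 = 3

MRS = 3·(x_2−4)/(x_1−10). Tangency with p_1/p_2 gives x_2−4 = (1/3)·(p_1/p_2)·(x_1−10).
After buying the subsistence bundle (10, 4), a share 0.75 of the remaining income goes to x_1: x_1* = 10 + 0.75·(M − 10p_1 − 4p_2)/p_1.
Set x_1* = 11.4 in the demand function and solve for p_1: p_1 = 3.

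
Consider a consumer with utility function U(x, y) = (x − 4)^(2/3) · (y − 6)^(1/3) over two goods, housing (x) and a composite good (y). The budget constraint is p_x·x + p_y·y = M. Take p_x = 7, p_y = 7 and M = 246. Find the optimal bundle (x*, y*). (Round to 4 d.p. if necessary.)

After buying the subsistence bundle (4, 6), a share 2/3 of the remaining income goes to x: x* = 4 + 2/3·(M − 4p_x − 6p_y)/p_x.
Discretionary income = 246 − 4·7 − 6·7 = 176; x* = 4 + 2/3·176/7 = 20.7619; y* = 6 + 1/3·176/7 = 14.381.

x* = 20.7619, y* = 14.381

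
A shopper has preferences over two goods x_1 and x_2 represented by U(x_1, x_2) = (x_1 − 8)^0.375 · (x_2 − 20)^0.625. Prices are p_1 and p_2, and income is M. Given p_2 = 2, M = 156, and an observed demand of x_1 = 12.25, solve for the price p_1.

p_1 = 6

Let x_1' = x_1−8, x_2' = x_2−20. MRS = (3/5)·x_2'/x_1' = p_1/p_2.
Substituting into the budget: x_1* = 8 + 0.375·(M − 8·p_1 − 20·p_2)/p_1, and x_2* = 20 + 0.625·(…)/p_2.
Set x_1* = 12.25 in the demand function and solve for p_1: p_1 = 6.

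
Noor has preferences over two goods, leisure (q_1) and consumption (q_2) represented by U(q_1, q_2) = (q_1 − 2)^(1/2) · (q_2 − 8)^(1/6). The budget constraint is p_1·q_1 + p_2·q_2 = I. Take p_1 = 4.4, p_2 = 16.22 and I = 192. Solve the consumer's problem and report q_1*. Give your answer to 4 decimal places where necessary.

q_1* = 11.1091

Discretionary income = 192 − 2·4.4 − 8·16.22 = 53.44; q_1* = 2 + 0.75·53.44/4.4 = 11.1091.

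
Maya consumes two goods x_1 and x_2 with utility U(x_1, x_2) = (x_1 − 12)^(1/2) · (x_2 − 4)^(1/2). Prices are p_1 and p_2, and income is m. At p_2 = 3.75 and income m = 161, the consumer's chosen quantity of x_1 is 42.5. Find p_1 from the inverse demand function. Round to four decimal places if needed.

p_1 = 2

MRS = (x_2−4)/(x_1−12). Tangency with p_1/p_2 gives x_2−4 = (p_1/p_2)·(x_1−12).
Substituting into the budget: x_1* = 12 + 0.5·(m − 12·p_1 − 4·p_2)/p_1, and x_2* = 4 + 0.5·(…)/p_2.
Set x_1* = 42.5 in the demand function and solve for p_1: p_1 = 2.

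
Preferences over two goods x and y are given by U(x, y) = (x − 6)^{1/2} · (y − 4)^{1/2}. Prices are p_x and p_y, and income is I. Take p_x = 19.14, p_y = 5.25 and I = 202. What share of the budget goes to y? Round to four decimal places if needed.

After buying the subsistence bundle (6, 4), a share 0.5 of the remaining income goes to x: x* = 6 + 0.5·(I − 6p_x − 4p_y)/p_x.
Discretionary income = 202 − 6·19.14 − 4·5.25 = 66.16; x* = 6 + 0.5·66.16/19.14 = 7.7283; y* = 4 + 0.5·66.16/5.25 = 10.301.
Expenditure on y: 5.25·10.301 = 54.08; share = 0.2677.

share on y = 0.2677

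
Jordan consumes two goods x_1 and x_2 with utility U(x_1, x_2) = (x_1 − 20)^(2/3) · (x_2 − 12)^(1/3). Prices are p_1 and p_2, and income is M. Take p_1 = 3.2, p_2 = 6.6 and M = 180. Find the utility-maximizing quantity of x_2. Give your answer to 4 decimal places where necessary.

x_2* = 13.8586

Let x_1' = x_1−20, x_2' = x_2−12. MRS = 2·x_2'/x_1' = p_1/p_2.
Substituting into the budget: x_1* = 20 + 2/3·(M − 20·p_1 − 12·p_2)/p_1, and x_2* = 12 + 1/3·(…)/p_2.
Discretionary income = 180 − 20·3.2 − 12·6.6 = 36.8; x_2* = 12 + 1/3·36.8/6.6 = 13.8586.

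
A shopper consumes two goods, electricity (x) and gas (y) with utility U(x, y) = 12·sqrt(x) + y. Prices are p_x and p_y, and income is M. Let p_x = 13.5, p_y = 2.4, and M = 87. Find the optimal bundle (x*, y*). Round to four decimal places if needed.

MU_x = 6/√x, MU_y = 1. Tangency: 6/√x = p_x/p_y.
Solve: √x = 6·p_y/p_x, so x*(p_x,p_y) = (6·p_y/p_x)², and y* = (M − p_x·x*)/p_y.
Plugging in: x* = (6·2.4/13.5)² = 1.1378, y* = 29.85.

x* = 1.1378, y* = 29.85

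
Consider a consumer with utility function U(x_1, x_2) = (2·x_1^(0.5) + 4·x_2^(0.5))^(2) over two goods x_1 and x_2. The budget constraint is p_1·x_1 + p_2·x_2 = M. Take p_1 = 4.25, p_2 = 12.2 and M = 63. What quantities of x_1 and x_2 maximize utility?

x_1* = 6.1934, x_2* = 3.0064

From the CES first-order condition, (1/2)·(x_2/x_1)^(0.5) = p_1/p_2.
Solve for the ratio: x_2/x_1 = [2·p_1/p_2]^(2).
Substitute x_2 = (x_2/x_1)·x_1 into the budget: x_1* = M/(p_1 + p_2·(x_2/x_1)).
Numerically x_2/x_1 = 0.485421, so x_1* = 63/(4.25 + 12.2·0.485421) = 6.1934 and x_2* = 0.485421·6.1934 = 3.0064.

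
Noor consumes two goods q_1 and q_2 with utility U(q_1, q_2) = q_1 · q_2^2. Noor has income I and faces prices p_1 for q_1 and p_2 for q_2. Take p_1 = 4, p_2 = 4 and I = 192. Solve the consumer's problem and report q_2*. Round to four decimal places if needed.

At p_1=4, p_2=4, I=192: q_2* = 2/3·192/4 = 32.

q_2* = 32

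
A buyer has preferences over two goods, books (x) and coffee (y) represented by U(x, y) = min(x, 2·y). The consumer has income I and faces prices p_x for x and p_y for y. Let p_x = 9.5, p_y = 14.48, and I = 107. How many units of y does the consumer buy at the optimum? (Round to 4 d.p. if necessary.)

y* = 3.1959

With perfect complements, no substitution: consume in ratio x:y = 2:1.
Budget: p_x·x + p_y·(1/2)·x = I, so (2·p_x + p_y)·x = 2·I.
Demand: x*(p_x,p_y,I) = 2·I/(2·p_x + p_y), y* = I/(2·p_x + p_y).
Here 2·9.5 + 14.48 = 33.48, giving y* = 3.1959.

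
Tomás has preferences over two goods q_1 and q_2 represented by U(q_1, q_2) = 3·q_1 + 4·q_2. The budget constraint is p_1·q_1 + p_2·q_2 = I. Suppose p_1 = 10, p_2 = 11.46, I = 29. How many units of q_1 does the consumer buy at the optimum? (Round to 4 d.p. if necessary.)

Perfect substitutes: compare marginal utility per dollar. 3/p_1 vs 4/p_2 → 0.3 vs 0.349.
q_2 gives more utility per dollar, so spend all income on q_2: q_2* = I/p_2, q_1* = 0.
Numerically: q_1* = 0, q_2* = 2.5305.

q_1* = 0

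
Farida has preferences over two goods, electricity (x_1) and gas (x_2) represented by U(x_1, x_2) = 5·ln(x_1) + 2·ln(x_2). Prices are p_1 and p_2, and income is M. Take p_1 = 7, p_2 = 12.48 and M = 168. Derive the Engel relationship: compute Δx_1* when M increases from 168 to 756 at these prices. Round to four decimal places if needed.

Demand: x_1*(p_1,p_2,M) = 5/7·M/p_1 and x_2* = 2/7·M/p_2.
At p_1=7, p_2=12.48, M=168: x_1* = 5/7·168/7 = 17.1429.
At M' = 756: x_1* = 77.1429. Change: 77.1429 − 17.1429 = 60.

Δx_1* = 60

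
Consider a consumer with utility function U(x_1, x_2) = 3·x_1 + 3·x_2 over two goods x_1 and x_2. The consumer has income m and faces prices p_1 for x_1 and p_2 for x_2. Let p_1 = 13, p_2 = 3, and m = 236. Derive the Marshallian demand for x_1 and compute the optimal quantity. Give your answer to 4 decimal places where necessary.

x_1* = 0

Linear utility — the consumer picks whichever good has higher MU/price: 3/13 = 0.2308 vs 3/3 = 1.
x_2 gives more utility per dollar, so spend all income on x_2: x_2* = m/p_2, x_1* = 0.
Numerically: x_1* = 0, x_2* = 78.6667.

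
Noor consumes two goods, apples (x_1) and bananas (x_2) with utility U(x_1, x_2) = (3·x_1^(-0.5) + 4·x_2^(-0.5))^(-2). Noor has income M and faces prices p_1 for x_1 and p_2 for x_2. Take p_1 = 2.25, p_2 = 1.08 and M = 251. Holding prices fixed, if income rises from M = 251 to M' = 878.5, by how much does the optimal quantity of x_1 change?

Δx_1* = 143.1297

MRS = MU_x_1/MU_x_2 = (3/4)·(x_2/x_1)^(1.5). Set equal to p_1/p_2.
Hence x_2/x_1 = ((4/3)·p_1/p_2)^(1/(1.5)), i.e. raised to the 2/3 power.
With the ratio pinned down, the budget gives x_1* = M/(p_1 + p_2·(x_2/x_1)) and x_2* = (x_2/x_1)·x_1*.
Numerically x_2/x_1 = 1.976052, so x_1* = 251/(2.25 + 1.08·1.976052) = 57.2519.
At M' = 878.5: x_1* = 200.3816. Change: 200.3816 − 57.2519 = 143.1297.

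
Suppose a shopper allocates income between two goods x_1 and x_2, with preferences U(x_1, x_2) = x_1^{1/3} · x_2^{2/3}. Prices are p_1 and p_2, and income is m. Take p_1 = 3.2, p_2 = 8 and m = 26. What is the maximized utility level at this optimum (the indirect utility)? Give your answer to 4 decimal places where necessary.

V = 2.334

Demand: x_1*(p_1,p_2,m) = 1/3·m/p_1 and x_2* = 2/3·m/p_2.
At p_1=3.2, p_2=8, m=26: x_1* = 1/3·26/3.2 = 2.7083, x_2* = 2.1667.
Utility at the optimum: U(2.7083, 2.1667) = 2.334.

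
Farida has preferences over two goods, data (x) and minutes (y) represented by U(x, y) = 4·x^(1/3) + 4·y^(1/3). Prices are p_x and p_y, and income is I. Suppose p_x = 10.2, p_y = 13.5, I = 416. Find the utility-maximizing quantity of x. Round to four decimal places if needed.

x* = 21.8188

MU_x ∝ 4·x^(-2/3), MU_y ∝ 4·y^(-2/3), so MRS = (y/x)^(2/3) = p_x/p_y.
Hence y/x = (p_x/p_y)^(1/(2/3)), i.e. raised to the 1.5 power.
Substitute y = (y/x)·x into the budget: x* = I/(p_x + p_y·(y/x)).
Numerically y/x = 0.656749, so x* = 416/(10.2 + 13.5·0.656749) = 21.8188.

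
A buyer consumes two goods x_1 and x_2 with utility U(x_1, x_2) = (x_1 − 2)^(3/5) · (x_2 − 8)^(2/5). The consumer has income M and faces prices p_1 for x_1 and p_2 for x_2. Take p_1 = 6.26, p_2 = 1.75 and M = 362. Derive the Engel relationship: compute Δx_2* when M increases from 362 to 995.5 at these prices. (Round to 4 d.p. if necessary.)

Δx_2* = 144.8

This is Cobb-Douglas in (x_1−2, x_2−8): tangency gives 0.6·p_2·(x_2−8) = 0.4·p_1·(x_1−2).
Substituting into the budget: x_1* = 2 + 0.6·(M − 2·p_1 − 8·p_2)/p_1, and x_2* = 8 + 0.4·(…)/p_2.
Discretionary income = 362 − 2·6.26 − 8·1.75 = 335.48; x_2* = 8 + 0.4·335.48/1.75 = 84.6811.
At M' = 995.5: x_2* = 229.4811. Change: 229.4811 − 84.6811 = 144.8.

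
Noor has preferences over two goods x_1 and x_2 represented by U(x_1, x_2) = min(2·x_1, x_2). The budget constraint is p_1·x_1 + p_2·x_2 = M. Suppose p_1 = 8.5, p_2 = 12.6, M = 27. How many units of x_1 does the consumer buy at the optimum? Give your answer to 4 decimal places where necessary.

Leontief preferences: the optimum is at the kink where x_1/1 = x_2/2, i.e. x_2 = 2·x_1.
Budget: p_1·x_1 + p_2·2·x_1 = M, so (p_1 + 2·p_2)·x_1 = M.
Demand: x_1*(p_1,p_2,M) = M/(p_1 + 2·p_2), x_2* = 2·M/(p_1 + 2·p_2).
Here 8.5 + 2·12.6 = 33.7, giving x_1* = 0.8012.

x_1* = 0.8012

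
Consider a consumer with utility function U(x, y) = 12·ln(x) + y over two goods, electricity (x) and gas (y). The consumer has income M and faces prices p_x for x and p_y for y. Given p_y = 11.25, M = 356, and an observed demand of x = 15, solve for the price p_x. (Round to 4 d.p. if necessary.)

p_x = 9

Set MRS = p_x/p_y: (12/x)/1 = p_x/p_y.
So x*(p_x,p_y) = 12·p_y/p_x, independent of income; and y* = (M − 12·p_y)/p_y.
Set x* = 15 in the demand function and solve for p_x: p_x = 9.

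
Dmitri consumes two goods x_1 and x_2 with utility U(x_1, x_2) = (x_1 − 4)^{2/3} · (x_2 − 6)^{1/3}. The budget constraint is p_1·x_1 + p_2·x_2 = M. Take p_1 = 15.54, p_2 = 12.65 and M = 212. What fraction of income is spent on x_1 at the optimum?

This is Cobb-Douglas in (x_1−4, x_2−6): tangency gives 2/3·p_2·(x_2−6) = 1/3·p_1·(x_1−4).
After buying the subsistence bundle (4, 6), a share 2/3 of the remaining income goes to x_1: x_1* = 4 + 2/3·(M − 4p_1 − 6p_2)/p_1.
Discretionary income = 212 − 4·15.54 − 6·12.65 = 73.94; x_1* = 4 + 2/3·73.94/15.54 = 7.172; x_2* = 6 + 1/3·73.94/12.65 = 7.9484.
Expenditure on x_1: 15.54·7.172 = 111.4533; share = 0.5257.

share on x_1 = 0.5257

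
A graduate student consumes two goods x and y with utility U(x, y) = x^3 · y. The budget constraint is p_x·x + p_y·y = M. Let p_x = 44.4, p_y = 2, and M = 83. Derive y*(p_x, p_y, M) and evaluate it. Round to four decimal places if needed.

Demand: x*(p_x,p_y,M) = 0.75·M/p_x and y* = 0.25·M/p_y.
At p_x=44.4, p_y=2, M=83: y* = 0.25·83/2 = 10.375.

y* = 10.375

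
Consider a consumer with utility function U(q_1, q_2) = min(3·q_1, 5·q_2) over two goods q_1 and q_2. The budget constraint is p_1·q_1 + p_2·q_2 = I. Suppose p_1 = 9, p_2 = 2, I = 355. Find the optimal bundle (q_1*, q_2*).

q_1* = 34.8039, q_2* = 20.8824

Demand: q_1*(p_1,p_2,I) = 5·I/(5·p_1 + 3·p_2), q_2* = 3·I/(5·p_1 + 3·p_2).
Here 5·9 + 3·2 = 51, giving q_1* = 34.8039 and q_2* = 20.8824.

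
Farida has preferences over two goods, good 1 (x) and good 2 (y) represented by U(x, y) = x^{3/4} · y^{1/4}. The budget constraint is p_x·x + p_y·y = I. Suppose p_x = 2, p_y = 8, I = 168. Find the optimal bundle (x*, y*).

Tangency: MRS = 3·y/x = p_x/p_y.
So 0.75·p_y·y = 0.25·p_x·x; combined with the budget, a share 0.75 of income goes to x.
Demand: x*(p_x,p_y,I) = 0.75·I/p_x and y* = 0.25·I/p_y.
At p_x=2, p_y=8, I=168: x* = 0.75·168/2 = 63, y* = 5.25.

x* = 63, y* = 5.25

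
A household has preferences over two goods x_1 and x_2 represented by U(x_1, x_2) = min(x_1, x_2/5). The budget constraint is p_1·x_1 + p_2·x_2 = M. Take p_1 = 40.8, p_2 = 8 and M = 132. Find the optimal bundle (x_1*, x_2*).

With perfect complements, no substitution: consume in ratio x_1:x_2 = 1:5.
Budget: p_1·x_1 + p_2·5·x_1 = M, so (p_1 + 5·p_2)·x_1 = M.
Demand: x_1*(p_1,p_2,M) = M/(p_1 + 5·p_2), x_2* = 5·M/(p_1 + 5·p_2).
Here 40.8 + 5·8 = 80.8, giving x_1* = 1.6337 and x_2* = 8.1683.

x_1* = 1.6337, x_2* = 8.1683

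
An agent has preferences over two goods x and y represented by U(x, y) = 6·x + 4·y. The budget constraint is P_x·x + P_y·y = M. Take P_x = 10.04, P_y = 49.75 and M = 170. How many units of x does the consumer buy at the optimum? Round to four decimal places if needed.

Linear utility — the consumer picks whichever good has higher MU/price: 6/10.04 = 0.5976 vs 4/49.75 = 0.0804.
x gives more utility per dollar, so spend all income on x: x* = M/P_x, y* = 0.
Numerically: x* = 16.9323, y* = 0.

x* = 16.9323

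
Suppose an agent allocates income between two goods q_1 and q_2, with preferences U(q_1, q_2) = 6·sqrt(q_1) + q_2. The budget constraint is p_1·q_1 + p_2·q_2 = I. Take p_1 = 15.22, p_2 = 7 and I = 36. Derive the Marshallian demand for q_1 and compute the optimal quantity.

q_1* = 1.9037

MU_q_1 = 3/√q_1, MU_q_2 = 1. Tangency: 3/√q_1 = p_1/p_2.
Solve: √q_1 = 3·p_2/p_1, so q_1*(p_1,p_2) = (3·p_2/p_1)², and q_2* = (I − p_1·q_1*)/p_2.
Plugging in: q_1* = (3·7/15.22)² = 1.9037.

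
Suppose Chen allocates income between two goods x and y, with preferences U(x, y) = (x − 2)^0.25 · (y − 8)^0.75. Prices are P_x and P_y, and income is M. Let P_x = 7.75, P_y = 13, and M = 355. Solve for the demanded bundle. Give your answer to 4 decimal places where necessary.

x* = 9.5968, y* = 21.5865

Substituting into the budget: x* = 2 + 0.25·(M − 2·P_x − 8·P_y)/P_x, and y* = 8 + 0.75·(…)/P_y.
Discretionary income = 355 − 2·7.75 − 8·13 = 235.5; x* = 2 + 0.25·235.5/7.75 = 9.5968; y* = 8 + 0.75·235.5/13 = 21.5865.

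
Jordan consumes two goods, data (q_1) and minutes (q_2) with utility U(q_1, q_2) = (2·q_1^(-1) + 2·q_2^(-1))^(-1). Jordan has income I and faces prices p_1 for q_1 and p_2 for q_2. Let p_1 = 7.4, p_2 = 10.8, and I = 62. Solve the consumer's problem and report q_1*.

MRS = MU_q_1/MU_q_2 = (q_2/q_1)^(2). Set equal to p_1/p_2.
Hence q_2/q_1 = (p_1/p_2)^(1/(2)), i.e. raised to the 0.5 power.
With the ratio pinned down, the budget gives q_1* = I/(p_1 + p_2·(q_2/q_1)) and q_2* = (q_2/q_1)·q_1*.
Numerically q_2/q_1 = 0.827759, so q_1* = 62/(7.4 + 10.8·0.827759) = 3.7944.

q_1* = 3.7944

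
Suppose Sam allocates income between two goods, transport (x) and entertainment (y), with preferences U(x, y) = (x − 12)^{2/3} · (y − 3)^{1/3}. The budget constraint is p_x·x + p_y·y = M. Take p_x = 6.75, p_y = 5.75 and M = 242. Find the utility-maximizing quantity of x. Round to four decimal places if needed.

MRS = 2·(y−3)/(x−12). Tangency with p_x/p_y gives y−3 = (1/2)·(p_x/p_y)·(x−12).
Substituting into the budget: x* = 12 + 2/3·(M − 12·p_x − 3·p_y)/p_x, and y* = 3 + 1/3·(…)/p_y.
Discretionary income = 242 − 12·6.75 − 3·5.75 = 143.75; x* = 12 + 2/3·143.75/6.75 = 26.1975.

x* = 26.1975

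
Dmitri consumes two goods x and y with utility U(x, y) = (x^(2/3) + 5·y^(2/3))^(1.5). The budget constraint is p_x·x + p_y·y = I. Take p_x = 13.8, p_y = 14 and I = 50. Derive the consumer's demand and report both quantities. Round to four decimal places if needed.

x* = 0.0296, y* = 3.5423

With the ratio pinned down, the budget gives x* = I/(p_x + p_y·(y/x)) and y* = (y/x)·x*.
Numerically y/x = 119.719023, so x* = 50/(13.8 + 14·119.719023) = 0.0296 and y* = 119.719023·0.0296 = 3.5423.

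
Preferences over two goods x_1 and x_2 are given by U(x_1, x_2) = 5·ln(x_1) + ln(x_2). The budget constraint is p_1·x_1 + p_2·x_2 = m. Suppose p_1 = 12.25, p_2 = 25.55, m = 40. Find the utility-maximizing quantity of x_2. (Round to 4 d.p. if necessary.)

x_2* = 0.2609

Tangency: MRS = 5·x_2/x_1 = p_1/p_2.
Rearranging, p_2·x_2 = (1/5)·p_1·x_1. Substituting into the budget gives p_1·x_1·(1 + (1/5)) = m.
Demand: x_1*(p_1,p_2,m) = 5/6·m/p_1 and x_2* = 1/6·m/p_2.
At p_1=12.25, p_2=25.55, m=40: x_2* = 1/6·40/25.55 = 0.2609.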